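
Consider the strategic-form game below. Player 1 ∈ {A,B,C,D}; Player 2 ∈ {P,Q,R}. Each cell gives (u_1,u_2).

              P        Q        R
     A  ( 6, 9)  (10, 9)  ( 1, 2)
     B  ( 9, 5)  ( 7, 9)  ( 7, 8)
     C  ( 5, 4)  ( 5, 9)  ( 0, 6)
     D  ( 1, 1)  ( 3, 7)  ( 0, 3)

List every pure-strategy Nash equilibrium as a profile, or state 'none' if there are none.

(A,P): not NE [P1→B gives 9>6]
(A,Q): NE
(A,R): not NE [P1→B gives 7>1; P2→Q gives 9>2]
(B,P): not NE [P2→Q gives 9>5]
(B,Q): not NE [P1→A gives 10>7]
(B,R): not NE [P2→Q gives 9>8]
(C,P): not NE [P1→B gives 9>5; P2→Q gives 9>4]
(C,Q): not NE [P1→A gives 10>5]
(C,R): not NE [P1→B gives 7>0; P2→Q gives 9>6]
(D,P): not NE [P1→B gives 9>1; P2→Q gives 7>1]
(D,Q): not NE [P1→A gives 10>3]
(D,R): not NE [P1→B gives 7>0; P2→Q gives 7>3]

NE set: (A,Q)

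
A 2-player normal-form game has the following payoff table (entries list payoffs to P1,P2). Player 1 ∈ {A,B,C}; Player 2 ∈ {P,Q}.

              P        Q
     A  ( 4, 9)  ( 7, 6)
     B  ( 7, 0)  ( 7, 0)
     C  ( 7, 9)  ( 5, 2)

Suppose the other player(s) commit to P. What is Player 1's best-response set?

u_1(A vs P) = 4
u_1(B vs P) = 7
u_1(C vs P) = 7
max payoff 7 at {B,C}

argmax u_1 = {B,C}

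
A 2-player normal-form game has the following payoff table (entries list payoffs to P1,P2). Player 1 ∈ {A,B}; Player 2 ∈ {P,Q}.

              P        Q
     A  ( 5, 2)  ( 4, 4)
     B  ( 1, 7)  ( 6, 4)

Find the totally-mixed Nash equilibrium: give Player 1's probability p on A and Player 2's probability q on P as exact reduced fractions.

P1 indiff ⇒ q·5+(1-q)·4 = q·1+(1-q)·6 ⇒ q(4) = (1-q)(2) ⇒ q = 1/3
P2 indiff ⇒ p·2+(1-p)·7 = p·4+(1-p)·4 ⇒ p(-2) = (1-p)(-3) ⇒ p = 3/5

p=3/5, q=1/3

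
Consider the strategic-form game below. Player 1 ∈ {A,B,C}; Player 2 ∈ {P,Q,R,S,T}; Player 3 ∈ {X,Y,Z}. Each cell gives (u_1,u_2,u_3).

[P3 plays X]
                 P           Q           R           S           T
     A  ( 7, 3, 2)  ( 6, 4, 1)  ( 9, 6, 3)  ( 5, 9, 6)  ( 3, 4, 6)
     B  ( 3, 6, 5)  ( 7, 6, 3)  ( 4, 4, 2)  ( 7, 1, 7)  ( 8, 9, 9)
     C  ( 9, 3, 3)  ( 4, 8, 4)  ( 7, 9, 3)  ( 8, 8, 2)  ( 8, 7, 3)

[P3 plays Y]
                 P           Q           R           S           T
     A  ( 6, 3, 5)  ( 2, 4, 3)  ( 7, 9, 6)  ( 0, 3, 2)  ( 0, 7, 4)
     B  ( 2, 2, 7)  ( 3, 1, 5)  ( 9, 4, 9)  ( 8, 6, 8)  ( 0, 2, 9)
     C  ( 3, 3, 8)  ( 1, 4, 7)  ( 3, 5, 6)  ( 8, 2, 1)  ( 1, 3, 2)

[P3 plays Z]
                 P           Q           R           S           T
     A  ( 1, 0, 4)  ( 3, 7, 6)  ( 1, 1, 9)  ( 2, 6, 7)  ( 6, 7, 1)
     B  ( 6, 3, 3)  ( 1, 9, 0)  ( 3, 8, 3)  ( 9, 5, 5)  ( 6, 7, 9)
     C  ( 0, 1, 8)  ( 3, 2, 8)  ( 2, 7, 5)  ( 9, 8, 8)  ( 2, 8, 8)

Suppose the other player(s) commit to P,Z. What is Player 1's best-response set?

u_1(A vs P,Z) = 1
u_1(B vs P,Z) = 6
u_1(C vs P,Z) = 0
max payoff 6 at {B}

BR_1 = {B}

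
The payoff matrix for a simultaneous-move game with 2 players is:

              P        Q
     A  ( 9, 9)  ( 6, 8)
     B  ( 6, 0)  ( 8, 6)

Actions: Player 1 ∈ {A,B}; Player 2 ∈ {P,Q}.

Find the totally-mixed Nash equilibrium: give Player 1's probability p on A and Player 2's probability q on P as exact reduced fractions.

P1 indiff ⇒ q·9+(1-q)·6 = q·6+(1-q)·8 ⇒ q(3) = (1-q)(2) ⇒ q = 2/5
P2 indiff ⇒ p·9+(1-p)·0 = p·8+(1-p)·6 ⇒ p(1) = (1-p)(6) ⇒ p = 6/7

p=6/7, q=2/5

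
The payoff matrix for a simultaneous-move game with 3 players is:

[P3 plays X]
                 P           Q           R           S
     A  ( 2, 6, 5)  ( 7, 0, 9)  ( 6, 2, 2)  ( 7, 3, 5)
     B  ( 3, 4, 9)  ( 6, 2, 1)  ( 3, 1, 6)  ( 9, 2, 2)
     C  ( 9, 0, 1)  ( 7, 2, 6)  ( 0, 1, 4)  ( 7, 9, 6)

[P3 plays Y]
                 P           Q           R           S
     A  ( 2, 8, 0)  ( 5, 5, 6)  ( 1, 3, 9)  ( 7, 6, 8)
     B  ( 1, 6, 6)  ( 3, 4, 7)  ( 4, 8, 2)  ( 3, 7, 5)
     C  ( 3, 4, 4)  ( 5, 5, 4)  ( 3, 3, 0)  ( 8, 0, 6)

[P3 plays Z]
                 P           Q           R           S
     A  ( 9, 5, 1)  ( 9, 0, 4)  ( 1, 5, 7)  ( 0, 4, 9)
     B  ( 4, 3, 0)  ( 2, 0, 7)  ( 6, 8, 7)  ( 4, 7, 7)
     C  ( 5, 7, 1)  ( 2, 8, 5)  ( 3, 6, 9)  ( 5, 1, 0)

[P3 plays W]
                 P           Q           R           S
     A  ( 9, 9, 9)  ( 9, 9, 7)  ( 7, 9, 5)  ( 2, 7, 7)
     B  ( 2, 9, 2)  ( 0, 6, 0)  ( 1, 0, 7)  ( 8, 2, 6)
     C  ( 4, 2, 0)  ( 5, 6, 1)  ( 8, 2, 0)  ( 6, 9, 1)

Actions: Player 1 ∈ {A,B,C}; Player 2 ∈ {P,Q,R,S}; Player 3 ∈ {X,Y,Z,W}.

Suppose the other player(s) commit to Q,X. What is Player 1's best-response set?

u_1(A vs Q,X) = 7
u_1(B vs Q,X) = 6
u_1(C vs Q,X) = 7
max payoff 7 at {A,C}

BR_1 = {A,C}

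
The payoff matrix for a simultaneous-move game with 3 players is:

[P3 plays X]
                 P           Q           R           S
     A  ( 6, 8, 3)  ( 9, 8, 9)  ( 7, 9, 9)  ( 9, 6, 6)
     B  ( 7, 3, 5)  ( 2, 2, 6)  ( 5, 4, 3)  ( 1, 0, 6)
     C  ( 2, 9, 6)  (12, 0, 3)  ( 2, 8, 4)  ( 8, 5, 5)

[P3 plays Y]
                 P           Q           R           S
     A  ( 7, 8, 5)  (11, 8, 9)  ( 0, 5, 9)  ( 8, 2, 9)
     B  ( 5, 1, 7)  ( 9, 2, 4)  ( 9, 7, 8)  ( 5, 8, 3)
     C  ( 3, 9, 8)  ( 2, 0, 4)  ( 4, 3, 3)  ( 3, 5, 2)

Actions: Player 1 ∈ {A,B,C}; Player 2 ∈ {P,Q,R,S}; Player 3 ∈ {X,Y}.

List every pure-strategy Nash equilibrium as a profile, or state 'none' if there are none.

(A,P,X): not NE [P1→B gives 7>6; P2→R gives 9>8; P3→Y gives 5>3]
(A,P,Y): NE
(A,Q,X): not NE [P1→C gives 12>9; P2→R gives 9>8]
(A,Q,Y): NE
(A,R,X): NE
(A,R,Y): not NE [P1→B gives 9>0; P2→Q gives 8>5]
(A,S,X): not NE [P2→R gives 9>6; P3→Y gives 9>6]
(A,S,Y): not NE [P2→Q gives 8>2]
(B,P,X): not NE [P2→R gives 4>3; P3→Y gives 7>5]
(B,P,Y): not NE [P1→A gives 7>5; P2→S gives 8>1]
(B,Q,X): not NE [P1→C gives 12>2; P2→R gives 4>2]
(B,Q,Y): not NE [P1→A gives 11>9; P2→S gives 8>2; P3→X gives 6>4]
(B,R,X): not NE [P1→A gives 7>5; P3→Y gives 8>3]
(B,R,Y): not NE [P2→S gives 8>7]
(B,S,X): not NE [P1→A gives 9>1; P2→R gives 4>0]
(B,S,Y): not NE [P1→A gives 8>5; P3→X gives 6>3]
(C,P,X): not NE [P1→B gives 7>2; P3→Y gives 8>6]
(C,P,Y): not NE [P1→A gives 7>3]
(C,Q,X): not NE [P2→P gives 9>0; P3→Y gives 4>3]
(C,Q,Y): not NE [P1→A gives 11>2; P2→P gives 9>0]
(C,R,X): not NE [P1→A gives 7>2; P2→P gives 9>8]
(C,R,Y): not NE [P1→B gives 9>4; P2→P gives 9>3; P3→X gives 4>3]
(C,S,X): not NE [P1→A gives 9>8; P2→P gives 9>5]
(C,S,Y): not NE [P1→A gives 8>3; P2→P gives 9>5; P3→X gives 5>2]

PSNE = {(A,P,Y), (A,Q,Y), (A,R,X)}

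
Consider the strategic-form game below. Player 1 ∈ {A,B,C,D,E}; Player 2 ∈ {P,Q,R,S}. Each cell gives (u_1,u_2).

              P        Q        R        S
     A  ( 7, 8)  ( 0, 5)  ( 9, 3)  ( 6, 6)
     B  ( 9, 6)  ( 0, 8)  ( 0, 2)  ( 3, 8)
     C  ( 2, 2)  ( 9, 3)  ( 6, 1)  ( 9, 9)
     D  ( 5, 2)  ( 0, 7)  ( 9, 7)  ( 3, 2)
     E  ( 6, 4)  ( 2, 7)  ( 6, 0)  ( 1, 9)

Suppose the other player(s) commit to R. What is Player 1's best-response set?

P1 best: {A,D}

u_1(A vs R) = 9
u_1(B vs R) = 0
u_1(C vs R) = 6
u_1(D vs R) = 9
u_1(E vs R) = 6
max payoff 9 at {A,D}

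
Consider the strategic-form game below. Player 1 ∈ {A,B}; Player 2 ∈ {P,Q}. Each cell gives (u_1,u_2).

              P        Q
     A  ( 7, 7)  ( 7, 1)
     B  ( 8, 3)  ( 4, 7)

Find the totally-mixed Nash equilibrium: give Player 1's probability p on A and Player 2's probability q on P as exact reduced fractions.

P1 indiff ⇒ q·7+(1-q)·7 = q·8+(1-q)·4 ⇒ q(-1) = (1-q)(-3) ⇒ q = 3/4
P2 indiff ⇒ p·7+(1-p)·3 = p·1+(1-p)·7 ⇒ p(6) = (1-p)(4) ⇒ p = 2/5

(p,q) = (2/5, 3/4)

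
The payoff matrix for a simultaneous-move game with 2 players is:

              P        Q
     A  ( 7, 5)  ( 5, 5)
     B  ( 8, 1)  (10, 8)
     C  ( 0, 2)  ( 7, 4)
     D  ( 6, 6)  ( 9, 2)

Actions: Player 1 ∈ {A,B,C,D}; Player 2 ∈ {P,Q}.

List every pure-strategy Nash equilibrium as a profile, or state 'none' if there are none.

NE set: (B,Q)

(A,P): not NE [P1→B gives 8>7]
(A,Q): not NE [P1→B gives 10>5]
(B,P): not NE [P2→Q gives 8>1]
(B,Q): NE
(C,P): not NE [P1→B gives 8>0; P2→Q gives 4>2]
(C,Q): not NE [P1→B gives 10>7]
(D,P): not NE [P1→B gives 8>6]
(D,Q): not NE [P1→B gives 10>9; P2→P gives 6>2]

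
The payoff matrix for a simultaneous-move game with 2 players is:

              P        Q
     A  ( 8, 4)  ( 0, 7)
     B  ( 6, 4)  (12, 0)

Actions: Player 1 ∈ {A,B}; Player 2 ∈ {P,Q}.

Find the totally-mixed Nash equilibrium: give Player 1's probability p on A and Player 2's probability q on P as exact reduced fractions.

P1 mixes 4/7 on A; P2 mixes 6/7 on P

P1 indiff ⇒ q·8+(1-q)·0 = q·6+(1-q)·12 ⇒ q(2) = (1-q)(12) ⇒ q = 6/7
P2 indiff ⇒ p·4+(1-p)·4 = p·7+(1-p)·0 ⇒ p(-3) = (1-p)(-4) ⇒ p = 4/7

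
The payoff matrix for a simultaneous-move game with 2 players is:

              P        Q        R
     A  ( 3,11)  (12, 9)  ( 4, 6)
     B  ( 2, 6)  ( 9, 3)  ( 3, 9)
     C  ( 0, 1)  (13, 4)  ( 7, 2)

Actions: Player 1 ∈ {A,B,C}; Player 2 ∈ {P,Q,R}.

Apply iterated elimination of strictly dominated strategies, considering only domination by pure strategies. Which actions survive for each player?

P1 drop B (A beats it: P:3>2 Q:12>9 R:4>3)
P2 drop R (Q beats it: A:9>6 C:4>2)
P1→{A,C} P2→{P,Q}

Survivors P1:{A,C} P2:{P,Q}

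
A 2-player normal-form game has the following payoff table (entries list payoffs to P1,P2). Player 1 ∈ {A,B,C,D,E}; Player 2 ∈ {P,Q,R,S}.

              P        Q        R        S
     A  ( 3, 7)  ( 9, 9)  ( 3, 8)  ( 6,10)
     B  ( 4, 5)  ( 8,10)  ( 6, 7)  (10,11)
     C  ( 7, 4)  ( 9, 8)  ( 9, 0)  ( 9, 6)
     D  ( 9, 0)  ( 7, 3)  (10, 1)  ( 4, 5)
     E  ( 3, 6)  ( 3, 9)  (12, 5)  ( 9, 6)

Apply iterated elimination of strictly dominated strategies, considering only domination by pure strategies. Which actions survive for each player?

IESDS → P1:{A,B,C} P2:{Q,S}

P2 drop P (Q beats it: A:9>7 B:10>5 C:8>4 D:3>0 E:9>6)
P2 drop R (Q beats it: A:9>8 B:10>7 C:8>0 D:3>1 E:9>5)
P1 drop D (A beats it: Q:9>7 S:6>4)
P1 drop E (B beats it: Q:8>3 S:10>9)
P1→{A,B,C} P2→{Q,S}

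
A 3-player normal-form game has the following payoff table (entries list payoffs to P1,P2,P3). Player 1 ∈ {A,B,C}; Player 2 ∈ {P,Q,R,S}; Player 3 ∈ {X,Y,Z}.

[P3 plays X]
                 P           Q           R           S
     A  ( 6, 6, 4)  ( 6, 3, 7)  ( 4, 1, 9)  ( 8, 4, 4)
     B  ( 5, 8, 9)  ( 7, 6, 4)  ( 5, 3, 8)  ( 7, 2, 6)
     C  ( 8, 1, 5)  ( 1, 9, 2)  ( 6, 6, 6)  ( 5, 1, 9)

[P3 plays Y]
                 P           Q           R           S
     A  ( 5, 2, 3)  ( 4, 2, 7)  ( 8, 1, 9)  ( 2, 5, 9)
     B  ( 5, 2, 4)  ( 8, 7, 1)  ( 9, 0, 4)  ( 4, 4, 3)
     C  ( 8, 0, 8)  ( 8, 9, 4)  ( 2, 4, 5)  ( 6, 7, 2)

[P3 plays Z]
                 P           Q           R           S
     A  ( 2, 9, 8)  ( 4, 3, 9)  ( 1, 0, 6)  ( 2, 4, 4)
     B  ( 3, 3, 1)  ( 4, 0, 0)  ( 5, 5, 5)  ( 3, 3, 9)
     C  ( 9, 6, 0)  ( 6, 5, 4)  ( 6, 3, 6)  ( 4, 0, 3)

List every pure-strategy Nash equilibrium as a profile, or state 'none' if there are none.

(A,P,X): not NE [P1→C gives 8>6; P3→Z gives 8>4]
(A,P,Y): not NE [P1→C gives 8>5; P2→S gives 5>2; P3→Z gives 8>3]
(A,P,Z): not NE [P1→C gives 9>2]
(A,Q,X): not NE [P1→B gives 7>6; P2→P gives 6>3; P3→Z gives 9>7]
(A,Q,Y): not NE [P1→C gives 8>4; P2→S gives 5>2; P3→Z gives 9>7]
(A,Q,Z): not NE [P1→C gives 6>4; P2→P gives 9>3]
(A,R,X): not NE [P1→C gives 6>4; P2→P gives 6>1]
(A,R,Y): not NE [P1→B gives 9>8; P2→S gives 5>1]
(A,R,Z): not NE [P1→C gives 6>1; P2→P gives 9>0; P3→Y gives 9>6]
(A,S,X): not NE [P2→P gives 6>4; P3→Y gives 9>4]
(A,S,Y): not NE [P1→C gives 6>2]
(A,S,Z): not NE [P1→C gives 4>2; P2→P gives 9>4; P3→Y gives 9>4]
(B,P,X): not NE [P1→C gives 8>5]
(B,P,Y): not NE [P1→C gives 8>5; P2→Q gives 7>2; P3→X gives 9>4]
(B,P,Z): not NE [P1→C gives 9>3; P2→R gives 5>3; P3→X gives 9>1]
(B,Q,X): not NE [P2→P gives 8>6]
(B,Q,Y): not NE [P3→X gives 4>1]
(B,Q,Z): not NE [P1→C gives 6>4; P2→R gives 5>0; P3→X gives 4>0]
(B,R,X): not NE [P1→C gives 6>5; P2→P gives 8>3]
(B,R,Y): not NE [P2→Q gives 7>0; P3→X gives 8>4]
(B,R,Z): not NE [P1→C gives 6>5; P3→X gives 8>5]
(B,S,X): not NE [P1→A gives 8>7; P2→P gives 8>2; P3→Z gives 9>6]
(B,S,Y): not NE [P1→C gives 6>4; P2→Q gives 7>4; P3→Z gives 9>3]
(B,S,Z): not NE [P1→C gives 4>3; P2→R gives 5>3]
(C,P,X): not NE [P2→Q gives 9>1; P3→Y gives 8>5]
(C,P,Y): not NE [P2→Q gives 9>0]
(C,P,Z): not NE [P3→Y gives 8>0]
(C,Q,X): not NE [P1→B gives 7>1; P3→Z gives 4>2]
(C,Q,Y): NE
(C,Q,Z): not NE [P2→P gives 6>5]
(C,R,X): not NE [P2→Q gives 9>6]
(C,R,Y): not NE [P1→B gives 9>2; P2→Q gives 9>4; P3→Z gives 6>5]
(C,R,Z): not NE [P2→P gives 6>3]
(C,S,X): not NE [P1→A gives 8>5; P2→Q gives 9>1]
(C,S,Y): not NE [P2→Q gives 9>7; P3→X gives 9>2]
(C,S,Z): not NE [P2→P gives 6>0; P3→X gives 9>3]

PSNE = {(C,Q,Y)}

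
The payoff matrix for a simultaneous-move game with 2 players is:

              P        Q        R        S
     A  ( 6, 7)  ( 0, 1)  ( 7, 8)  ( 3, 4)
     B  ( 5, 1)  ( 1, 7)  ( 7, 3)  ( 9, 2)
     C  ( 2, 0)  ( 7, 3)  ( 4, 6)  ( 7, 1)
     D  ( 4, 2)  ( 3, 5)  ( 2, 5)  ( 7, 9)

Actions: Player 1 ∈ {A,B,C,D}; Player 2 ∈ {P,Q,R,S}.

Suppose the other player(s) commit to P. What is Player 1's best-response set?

P1 best: {A}

u_1(A vs P) = 6
u_1(B vs P) = 5
u_1(C vs P) = 2
u_1(D vs P) = 4
max payoff 6 at {A}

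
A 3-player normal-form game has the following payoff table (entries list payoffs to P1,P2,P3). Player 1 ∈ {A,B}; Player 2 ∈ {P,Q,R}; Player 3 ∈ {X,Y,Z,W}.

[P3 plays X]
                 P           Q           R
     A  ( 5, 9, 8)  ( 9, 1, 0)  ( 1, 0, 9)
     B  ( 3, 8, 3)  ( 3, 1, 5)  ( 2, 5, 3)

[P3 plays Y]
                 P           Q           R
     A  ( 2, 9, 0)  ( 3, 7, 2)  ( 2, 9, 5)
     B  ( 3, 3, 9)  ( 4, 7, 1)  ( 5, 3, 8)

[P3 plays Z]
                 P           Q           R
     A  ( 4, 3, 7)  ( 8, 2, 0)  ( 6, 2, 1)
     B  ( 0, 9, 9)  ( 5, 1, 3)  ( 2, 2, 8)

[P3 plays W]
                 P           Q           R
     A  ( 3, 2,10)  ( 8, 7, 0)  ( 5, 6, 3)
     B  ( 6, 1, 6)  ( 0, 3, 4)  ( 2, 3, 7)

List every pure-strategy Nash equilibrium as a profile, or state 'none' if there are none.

Equilibria: none

(A,P,X): not NE [P3→W gives 10>8]
(A,P,Y): not NE [P1→B gives 3>2; P3→W gives 10>0]
(A,P,Z): not NE [P3→W gives 10>7]
(A,P,W): not NE [P1→B gives 6>3; P2→Q gives 7>2]
(A,Q,X): not NE [P2→P gives 9>1; P3→Y gives 2>0]
(A,Q,Y): not NE [P1→B gives 4>3; P2→R gives 9>7]
(A,Q,Z): not NE [P2→P gives 3>2; P3→Y gives 2>0]
(A,Q,W): not NE [P3→Y gives 2>0]
(A,R,X): not NE [P1→B gives 2>1; P2→P gives 9>0]
(A,R,Y): not NE [P1→B gives 5>2; P3→X gives 9>5]
(A,R,Z): not NE [P2→P gives 3>2; P3→X gives 9>1]
(A,R,W): not NE [P2→Q gives 7>6; P3→X gives 9>3]
(B,P,X): not NE [P1→A gives 5>3; P3→Z gives 9>3]
(B,P,Y): not NE [P2→Q gives 7>3]
(B,P,Z): not NE [P1→A gives 4>0]
(B,P,W): not NE [P2→R gives 3>1; P3→Z gives 9>6]
(B,Q,X): not NE [P1→A gives 9>3; P2→P gives 8>1]
(B,Q,Y): not NE [P3→X gives 5>1]
(B,Q,Z): not NE [P1→A gives 8>5; P2→P gives 9>1; P3→X gives 5>3]
(B,Q,W): not NE [P1→A gives 8>0; P3→X gives 5>4]
(B,R,X): not NE [P2→P gives 8>5; P3→Z gives 8>3]
(B,R,Y): not NE [P2→Q gives 7>3]
(B,R,Z): not NE [P1→A gives 6>2; P2→P gives 9>2]
(B,R,W): not NE [P1→A gives 5>2; P3→Z gives 8>7]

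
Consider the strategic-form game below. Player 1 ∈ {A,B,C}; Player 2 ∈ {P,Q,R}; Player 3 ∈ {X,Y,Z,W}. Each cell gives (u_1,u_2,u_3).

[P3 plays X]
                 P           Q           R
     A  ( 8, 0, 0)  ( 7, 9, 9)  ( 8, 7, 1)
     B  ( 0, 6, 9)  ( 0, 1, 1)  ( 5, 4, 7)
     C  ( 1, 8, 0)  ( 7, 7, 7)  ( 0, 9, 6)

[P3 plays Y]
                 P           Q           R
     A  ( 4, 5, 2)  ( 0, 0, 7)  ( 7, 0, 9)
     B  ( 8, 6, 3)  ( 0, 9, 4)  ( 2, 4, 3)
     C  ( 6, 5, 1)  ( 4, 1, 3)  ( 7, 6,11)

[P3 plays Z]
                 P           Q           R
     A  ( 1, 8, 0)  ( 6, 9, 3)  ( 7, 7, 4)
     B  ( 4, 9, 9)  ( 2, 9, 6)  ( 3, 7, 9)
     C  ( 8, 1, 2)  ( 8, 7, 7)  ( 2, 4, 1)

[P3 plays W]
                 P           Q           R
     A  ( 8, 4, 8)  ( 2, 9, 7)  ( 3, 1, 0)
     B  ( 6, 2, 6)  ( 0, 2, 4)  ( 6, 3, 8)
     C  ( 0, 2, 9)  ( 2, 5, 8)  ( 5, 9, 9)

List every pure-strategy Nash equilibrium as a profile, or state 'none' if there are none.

(A,P,X): not NE [P2→Q gives 9>0; P3→W gives 8>0]
(A,P,Y): not NE [P1→B gives 8>4; P3→W gives 8>2]
(A,P,Z): not NE [P1→C gives 8>1; P2→Q gives 9>8; P3→W gives 8>0]
(A,P,W): not NE [P2→Q gives 9>4]
(A,Q,X): NE
(A,Q,Y): not NE [P1→C gives 4>0; P2→P gives 5>0; P3→X gives 9>7]
(A,Q,Z): not NE [P1→C gives 8>6; P3→X gives 9>3]
(A,Q,W): not NE [P3→X gives 9>7]
(A,R,X): not NE [P2→Q gives 9>7; P3→Y gives 9>1]
(A,R,Y): not NE [P2→P gives 5>0]
(A,R,Z): not NE [P2→Q gives 9>7; P3→Y gives 9>4]
(A,R,W): not NE [P1→B gives 6>3; P2→Q gives 9>1; P3→Y gives 9>0]
(B,P,X): not NE [P1→A gives 8>0]
(B,P,Y): not NE [P2→Q gives 9>6; P3→Z gives 9>3]
(B,P,Z): not NE [P1→C gives 8>4]
(B,P,W): not NE [P1→A gives 8>6; P2→R gives 3>2; P3→Z gives 9>6]
(B,Q,X): not NE [P1→C gives 7>0; P2→P gives 6>1; P3→Z gives 6>1]
(B,Q,Y): not NE [P1→C gives 4>0; P3→Z gives 6>4]
(B,Q,Z): not NE [P1→C gives 8>2]
(B,Q,W): not NE [P1→C gives 2>0; P2→R gives 3>2; P3→Z gives 6>4]
(B,R,X): not NE [P1→A gives 8>5; P2→P gives 6>4; P3→Z gives 9>7]
(B,R,Y): not NE [P1→C gives 7>2; P2→Q gives 9>4; P3→Z gives 9>3]
(B,R,Z): not NE [P1→A gives 7>3; P2→Q gives 9>7]
(B,R,W): not NE [P3→Z gives 9>8]
(C,P,X): not NE [P1→A gives 8>1; P2→R gives 9>8; P3→W gives 9>0]
(C,P,Y): not NE [P1→B gives 8>6; P2→R gives 6>5; P3→W gives 9>1]
(C,P,Z): not NE [P2→Q gives 7>1; P3→W gives 9>2]
(C,P,W): not NE [P1→A gives 8>0; P2→R gives 9>2]
(C,Q,X): not NE [P2→R gives 9>7; P3→W gives 8>7]
(C,Q,Y): not NE [P2→R gives 6>1; P3→W gives 8>3]
(C,Q,Z): not NE [P3→W gives 8>7]
(C,Q,W): not NE [P2→R gives 9>5]
(C,R,X): not NE [P1→A gives 8>0; P3→Y gives 11>6]
(C,R,Y): NE
(C,R,Z): not NE [P1→A gives 7>2; P2→Q gives 7>4; P3→Y gives 11>1]
(C,R,W): not NE [P1→B gives 6>5; P3→Y gives 11>9]

NE set: (A,Q,X), (C,R,Y)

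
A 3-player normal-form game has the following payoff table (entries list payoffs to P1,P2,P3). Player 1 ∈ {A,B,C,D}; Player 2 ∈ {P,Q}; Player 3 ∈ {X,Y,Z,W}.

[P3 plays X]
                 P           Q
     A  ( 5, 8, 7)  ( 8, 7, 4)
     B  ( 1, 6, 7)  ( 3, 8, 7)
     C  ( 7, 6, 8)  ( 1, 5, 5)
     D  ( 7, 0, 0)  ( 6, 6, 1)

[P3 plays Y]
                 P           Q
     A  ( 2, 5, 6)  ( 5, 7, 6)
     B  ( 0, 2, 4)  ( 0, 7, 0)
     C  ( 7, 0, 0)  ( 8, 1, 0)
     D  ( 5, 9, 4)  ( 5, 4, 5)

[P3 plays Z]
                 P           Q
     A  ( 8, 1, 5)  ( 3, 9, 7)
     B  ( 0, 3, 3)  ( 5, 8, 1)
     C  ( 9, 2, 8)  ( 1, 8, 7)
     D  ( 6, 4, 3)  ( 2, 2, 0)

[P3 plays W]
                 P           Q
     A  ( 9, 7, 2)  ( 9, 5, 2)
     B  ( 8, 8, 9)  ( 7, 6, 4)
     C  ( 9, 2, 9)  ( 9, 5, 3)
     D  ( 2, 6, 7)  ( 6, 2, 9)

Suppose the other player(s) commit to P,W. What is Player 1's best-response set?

argmax u_1 = {A,C}

u_1(A vs P,W) = 9
u_1(B vs P,W) = 8
u_1(C vs P,W) = 9
u_1(D vs P,W) = 2
max payoff 9 at {A,C}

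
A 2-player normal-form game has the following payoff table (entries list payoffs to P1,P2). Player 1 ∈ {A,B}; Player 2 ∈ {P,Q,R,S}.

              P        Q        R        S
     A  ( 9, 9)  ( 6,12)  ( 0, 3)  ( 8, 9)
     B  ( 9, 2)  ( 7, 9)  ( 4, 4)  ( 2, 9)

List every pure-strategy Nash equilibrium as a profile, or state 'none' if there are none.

NE set: (B,Q)

(A,P): not NE [P2→Q gives 12>9]
(A,Q): not NE [P1→B gives 7>6]
(A,R): not NE [P1→B gives 4>0; P2→Q gives 12>3]
(A,S): not NE [P2→Q gives 12>9]
(B,P): not NE [P2→S gives 9>2]
(B,Q): NE
(B,R): not NE [P2→S gives 9>4]
(B,S): not NE [P1→A gives 8>2]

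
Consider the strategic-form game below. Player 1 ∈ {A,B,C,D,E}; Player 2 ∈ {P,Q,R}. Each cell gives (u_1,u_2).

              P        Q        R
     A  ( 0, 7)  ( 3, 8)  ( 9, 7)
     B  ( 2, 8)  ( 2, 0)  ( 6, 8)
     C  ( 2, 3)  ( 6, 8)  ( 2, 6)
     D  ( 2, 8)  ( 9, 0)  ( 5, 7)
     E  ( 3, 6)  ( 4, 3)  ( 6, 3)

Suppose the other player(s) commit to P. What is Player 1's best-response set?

u_1(A vs P) = 0
u_1(B vs P) = 2
u_1(C vs P) = 2
u_1(D vs P) = 2
u_1(E vs P) = 3
max payoff 3 at {E}

BR_1 = {E}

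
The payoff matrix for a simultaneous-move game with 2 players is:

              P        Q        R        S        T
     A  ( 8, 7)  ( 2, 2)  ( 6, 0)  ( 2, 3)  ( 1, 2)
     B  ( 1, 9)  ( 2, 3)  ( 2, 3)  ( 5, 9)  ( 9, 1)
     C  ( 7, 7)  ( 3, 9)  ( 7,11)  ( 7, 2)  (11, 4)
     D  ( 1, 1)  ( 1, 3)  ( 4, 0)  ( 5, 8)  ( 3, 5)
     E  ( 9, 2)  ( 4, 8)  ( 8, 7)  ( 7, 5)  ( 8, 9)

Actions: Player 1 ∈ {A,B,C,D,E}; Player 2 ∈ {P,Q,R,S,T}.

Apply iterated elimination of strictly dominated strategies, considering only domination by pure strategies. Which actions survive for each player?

Survivors P1:{C,E} P2:{Q,R,T}

P1 drop A (E beats it: P:9>8 Q:4>2 R:8>6 S:7>2 T:8>1)
P1 drop B (C beats it: P:7>1 Q:3>2 R:7>2 S:7>5 T:11>9)
P1 drop D (C beats it: P:7>1 Q:3>1 R:7>4 S:7>5 T:11>3)
P2 drop P (Q beats it: C:9>7 E:8>2)
P2 drop S (Q beats it: C:9>2 E:8>5)
P1→{C,E} P2→{Q,R,T}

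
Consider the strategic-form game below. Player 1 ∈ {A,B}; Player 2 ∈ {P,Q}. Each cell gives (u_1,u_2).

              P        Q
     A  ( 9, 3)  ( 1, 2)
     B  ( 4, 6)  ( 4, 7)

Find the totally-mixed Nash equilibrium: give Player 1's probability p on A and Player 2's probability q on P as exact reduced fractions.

(p,q) = (1/2, 3/8)

P1 indiff ⇒ q·9+(1-q)·1 = q·4+(1-q)·4 ⇒ q(5) = (1-q)(3) ⇒ q = 3/8
P2 indiff ⇒ p·3+(1-p)·6 = p·2+(1-p)·7 ⇒ p(1) = (1-p)(1) ⇒ p = 1/2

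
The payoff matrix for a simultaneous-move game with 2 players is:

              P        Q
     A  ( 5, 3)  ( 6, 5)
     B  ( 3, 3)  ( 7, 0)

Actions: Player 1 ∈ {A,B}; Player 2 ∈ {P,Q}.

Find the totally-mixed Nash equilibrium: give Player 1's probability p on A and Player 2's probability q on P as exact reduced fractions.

P1 indiff ⇒ q·5+(1-q)·6 = q·3+(1-q)·7 ⇒ q(2) = (1-q)(1) ⇒ q = 1/3
P2 indiff ⇒ p·3+(1-p)·3 = p·5+(1-p)·0 ⇒ p(-2) = (1-p)(-3) ⇒ p = 3/5

(p,q) = (3/5, 1/3)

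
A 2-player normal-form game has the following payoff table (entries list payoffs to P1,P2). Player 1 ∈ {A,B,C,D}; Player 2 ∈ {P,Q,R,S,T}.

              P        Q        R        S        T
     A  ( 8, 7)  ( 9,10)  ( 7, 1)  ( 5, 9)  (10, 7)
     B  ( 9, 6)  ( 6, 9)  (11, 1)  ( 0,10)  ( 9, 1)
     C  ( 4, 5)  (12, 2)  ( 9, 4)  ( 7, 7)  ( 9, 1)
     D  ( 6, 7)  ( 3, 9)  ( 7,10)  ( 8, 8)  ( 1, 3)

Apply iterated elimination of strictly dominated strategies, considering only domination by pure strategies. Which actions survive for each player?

P2 drop P (S beats it: A:9>7 B:10>6 C:7>5 D:8>7)
P2 drop T (Q beats it: A:10>7 B:9>1 C:2>1 D:9>3)
P1 drop A (C beats it: Q:12>9 R:9>7 S:7>5)
P1→{B,C,D} P2→{Q,R,S}

IESDS → P1:{B,C,D} P2:{Q,R,S}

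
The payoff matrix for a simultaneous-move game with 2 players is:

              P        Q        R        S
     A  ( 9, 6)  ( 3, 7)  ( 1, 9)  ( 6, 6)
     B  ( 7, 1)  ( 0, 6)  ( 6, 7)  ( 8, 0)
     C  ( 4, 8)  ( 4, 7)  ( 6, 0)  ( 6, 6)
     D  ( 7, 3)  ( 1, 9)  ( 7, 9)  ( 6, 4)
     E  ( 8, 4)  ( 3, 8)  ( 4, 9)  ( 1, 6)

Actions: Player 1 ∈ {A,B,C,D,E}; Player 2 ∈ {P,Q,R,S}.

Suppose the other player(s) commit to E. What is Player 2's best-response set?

u_2(P vs E) = 4
u_2(Q vs E) = 8
u_2(R vs E) = 9
u_2(S vs E) = 6
max payoff 9 at {R}

argmax u_2 = {R}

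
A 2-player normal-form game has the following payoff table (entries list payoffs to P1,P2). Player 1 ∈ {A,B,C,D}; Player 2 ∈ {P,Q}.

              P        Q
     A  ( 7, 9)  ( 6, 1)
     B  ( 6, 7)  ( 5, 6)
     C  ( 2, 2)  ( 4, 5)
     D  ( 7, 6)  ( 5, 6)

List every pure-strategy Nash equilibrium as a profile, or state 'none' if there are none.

NE set: (A,P), (D,P)

(A,P): NE
(A,Q): not NE [P2→P gives 9>1]
(B,P): not NE [P1→D gives 7>6]
(B,Q): not NE [P1→A gives 6>5; P2→P gives 7>6]
(C,P): not NE [P1→D gives 7>2; P2→Q gives 5>2]
(C,Q): not NE [P1→A gives 6>4]
(D,P): NE
(D,Q): not NE [P1→A gives 6>5]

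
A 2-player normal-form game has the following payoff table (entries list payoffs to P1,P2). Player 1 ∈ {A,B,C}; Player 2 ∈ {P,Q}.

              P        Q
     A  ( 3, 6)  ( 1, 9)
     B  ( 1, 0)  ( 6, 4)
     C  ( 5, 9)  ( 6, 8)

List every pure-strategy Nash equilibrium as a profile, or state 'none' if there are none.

(A,P): not NE [P1→C gives 5>3; P2→Q gives 9>6]
(A,Q): not NE [P1→C gives 6>1]
(B,P): not NE [P1→C gives 5>1; P2→Q gives 4>0]
(B,Q): NE
(C,P): NE
(C,Q): not NE [P2→P gives 9>8]

Nash profiles: (B,Q), (C,P)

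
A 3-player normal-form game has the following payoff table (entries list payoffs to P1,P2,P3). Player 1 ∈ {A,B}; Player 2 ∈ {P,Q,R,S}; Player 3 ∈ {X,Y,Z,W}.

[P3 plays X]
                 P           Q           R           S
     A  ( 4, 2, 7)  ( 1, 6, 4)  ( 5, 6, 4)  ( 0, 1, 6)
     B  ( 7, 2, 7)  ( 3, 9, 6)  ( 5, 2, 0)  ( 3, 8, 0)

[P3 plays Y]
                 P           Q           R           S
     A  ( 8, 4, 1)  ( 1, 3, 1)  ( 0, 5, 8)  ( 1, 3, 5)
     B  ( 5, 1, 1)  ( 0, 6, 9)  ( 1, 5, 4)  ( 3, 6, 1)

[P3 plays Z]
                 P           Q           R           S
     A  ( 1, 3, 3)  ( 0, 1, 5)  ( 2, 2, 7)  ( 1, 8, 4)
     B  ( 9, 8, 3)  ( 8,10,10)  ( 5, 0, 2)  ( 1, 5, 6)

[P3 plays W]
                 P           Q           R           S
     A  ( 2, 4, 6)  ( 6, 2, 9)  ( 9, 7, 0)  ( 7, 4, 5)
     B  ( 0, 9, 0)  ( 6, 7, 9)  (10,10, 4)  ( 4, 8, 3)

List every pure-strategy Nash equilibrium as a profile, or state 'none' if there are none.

Nash profiles: (B,Q,Z), (B,R,W)

(A,P,X): not NE [P1→B gives 7>4; P2→R gives 6>2]
(A,P,Y): not NE [P2→R gives 5>4; P3→X gives 7>1]
(A,P,Z): not NE [P1→B gives 9>1; P2→S gives 8>3; P3→X gives 7>3]
(A,P,W): not NE [P2→R gives 7>4; P3→X gives 7>6]
(A,Q,X): not NE [P1→B gives 3>1; P3→W gives 9>4]
(A,Q,Y): not NE [P2→R gives 5>3; P3→W gives 9>1]
(A,Q,Z): not NE [P1→B gives 8>0; P2→S gives 8>1; P3→W gives 9>5]
(A,Q,W): not NE [P2→R gives 7>2]
(A,R,X): not NE [P3→Y gives 8>4]
(A,R,Y): not NE [P1→B gives 1>0]
(A,R,Z): not NE [P1→B gives 5>2; P2→S gives 8>2; P3→Y gives 8>7]
(A,R,W): not NE [P1→B gives 10>9; P3→Y gives 8>0]
(A,S,X): not NE [P1→B gives 3>0; P2→R gives 6>1]
(A,S,Y): not NE [P1→B gives 3>1; P2→R gives 5>3; P3→X gives 6>5]
(A,S,Z): not NE [P3→X gives 6>4]
(A,S,W): not NE [P2→R gives 7>4; P3→X gives 6>5]
(B,P,X): not NE [P2→Q gives 9>2]
(B,P,Y): not NE [P1→A gives 8>5; P2→S gives 6>1; P3→X gives 7>1]
(B,P,Z): not NE [P2→Q gives 10>8; P3→X gives 7>3]
(B,P,W): not NE [P1→A gives 2>0; P2→R gives 10>9; P3→X gives 7>0]
(B,Q,X): not NE [P3→Z gives 10>6]
(B,Q,Y): not NE [P1→A gives 1>0; P3→Z gives 10>9]
(B,Q,Z): NE
(B,Q,W): not NE [P2→R gives 10>7; P3→Z gives 10>9]
(B,R,X): not NE [P2→Q gives 9>2; P3→W gives 4>0]
(B,R,Y): not NE [P2→S gives 6>5]
(B,R,Z): not NE [P2→Q gives 10>0; P3→W gives 4>2]
(B,R,W): NE
(B,S,X): not NE [P2→Q gives 9>8; P3→Z gives 6>0]
(B,S,Y): not NE [P3→Z gives 6>1]
(B,S,Z): not NE [P2→Q gives 10>5]
(B,S,W): not NE [P1→A gives 7>4; P2→R gives 10>8; P3→Z gives 6>3]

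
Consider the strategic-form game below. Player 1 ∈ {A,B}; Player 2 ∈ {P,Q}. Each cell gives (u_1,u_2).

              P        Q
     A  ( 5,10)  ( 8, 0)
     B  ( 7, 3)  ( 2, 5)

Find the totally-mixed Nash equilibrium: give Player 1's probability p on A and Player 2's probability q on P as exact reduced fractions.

p=1/6, q=3/4

P1 indiff ⇒ q·5+(1-q)·8 = q·7+(1-q)·2 ⇒ q(-2) = (1-q)(-6) ⇒ q = 3/4
P2 indiff ⇒ p·10+(1-p)·3 = p·0+(1-p)·5 ⇒ p(10) = (1-p)(2) ⇒ p = 1/6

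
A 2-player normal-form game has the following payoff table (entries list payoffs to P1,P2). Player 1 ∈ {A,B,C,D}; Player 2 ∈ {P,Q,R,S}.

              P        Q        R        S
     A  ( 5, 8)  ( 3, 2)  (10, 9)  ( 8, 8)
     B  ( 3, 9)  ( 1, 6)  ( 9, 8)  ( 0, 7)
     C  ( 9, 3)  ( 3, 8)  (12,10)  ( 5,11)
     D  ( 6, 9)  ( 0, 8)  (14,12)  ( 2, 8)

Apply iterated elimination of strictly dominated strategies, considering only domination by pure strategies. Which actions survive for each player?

P1 drop B (A beats it: P:5>3 Q:3>1 R:10>9 S:8>0)
P2 drop P (R beats it: A:9>8 C:10>3 D:12>9)
P2 drop Q (R beats it: A:9>2 C:10>8 D:12>8)
P1→{A,C,D} P2→{R,S}

Survivors P1:{A,C,D} P2:{R,S}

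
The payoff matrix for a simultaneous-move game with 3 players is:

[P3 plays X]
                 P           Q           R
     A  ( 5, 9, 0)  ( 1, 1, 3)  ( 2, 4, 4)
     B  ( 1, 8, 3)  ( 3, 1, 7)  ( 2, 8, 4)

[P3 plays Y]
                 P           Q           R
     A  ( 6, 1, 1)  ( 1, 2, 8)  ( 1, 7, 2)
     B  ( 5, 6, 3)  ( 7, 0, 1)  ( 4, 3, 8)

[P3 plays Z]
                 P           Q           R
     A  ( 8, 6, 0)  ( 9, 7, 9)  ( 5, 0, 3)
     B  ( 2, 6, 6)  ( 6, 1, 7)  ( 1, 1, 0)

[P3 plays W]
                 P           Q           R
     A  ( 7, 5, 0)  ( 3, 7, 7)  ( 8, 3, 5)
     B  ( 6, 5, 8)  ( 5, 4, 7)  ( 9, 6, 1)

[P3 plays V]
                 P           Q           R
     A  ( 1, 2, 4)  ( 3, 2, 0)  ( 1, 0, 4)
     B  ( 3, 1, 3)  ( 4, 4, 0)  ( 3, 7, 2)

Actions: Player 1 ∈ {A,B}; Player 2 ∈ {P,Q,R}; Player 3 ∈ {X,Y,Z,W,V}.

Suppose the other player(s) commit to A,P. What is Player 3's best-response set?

BR_3 = {V}

u_3(X vs A,P) = 0
u_3(Y vs A,P) = 1
u_3(Z vs A,P) = 0
u_3(W vs A,P) = 0
u_3(V vs A,P) = 4
max payoff 4 at {V}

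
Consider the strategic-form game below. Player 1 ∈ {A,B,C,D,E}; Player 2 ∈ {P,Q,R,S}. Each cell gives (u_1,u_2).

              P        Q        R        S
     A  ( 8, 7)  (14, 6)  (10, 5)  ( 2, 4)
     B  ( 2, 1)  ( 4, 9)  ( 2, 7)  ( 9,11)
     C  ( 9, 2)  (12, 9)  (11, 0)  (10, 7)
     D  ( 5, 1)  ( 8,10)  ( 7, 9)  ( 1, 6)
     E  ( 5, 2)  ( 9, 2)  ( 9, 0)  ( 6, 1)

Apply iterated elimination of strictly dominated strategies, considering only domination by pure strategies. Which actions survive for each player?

Remaining: P1:{A,C} P2:{P,Q}

P1 drop B (C beats it: P:9>2 Q:12>4 R:11>2 S:10>9)
P1 drop D (A beats it: P:8>5 Q:14>8 R:10>7 S:2>1)
P1 drop E (C beats it: P:9>5 Q:12>9 R:11>9 S:10>6)
P2 drop R (P beats it: A:7>5 C:2>0)
P2 drop S (Q beats it: A:6>4 C:9>7)
P1→{A,C} P2→{P,Q}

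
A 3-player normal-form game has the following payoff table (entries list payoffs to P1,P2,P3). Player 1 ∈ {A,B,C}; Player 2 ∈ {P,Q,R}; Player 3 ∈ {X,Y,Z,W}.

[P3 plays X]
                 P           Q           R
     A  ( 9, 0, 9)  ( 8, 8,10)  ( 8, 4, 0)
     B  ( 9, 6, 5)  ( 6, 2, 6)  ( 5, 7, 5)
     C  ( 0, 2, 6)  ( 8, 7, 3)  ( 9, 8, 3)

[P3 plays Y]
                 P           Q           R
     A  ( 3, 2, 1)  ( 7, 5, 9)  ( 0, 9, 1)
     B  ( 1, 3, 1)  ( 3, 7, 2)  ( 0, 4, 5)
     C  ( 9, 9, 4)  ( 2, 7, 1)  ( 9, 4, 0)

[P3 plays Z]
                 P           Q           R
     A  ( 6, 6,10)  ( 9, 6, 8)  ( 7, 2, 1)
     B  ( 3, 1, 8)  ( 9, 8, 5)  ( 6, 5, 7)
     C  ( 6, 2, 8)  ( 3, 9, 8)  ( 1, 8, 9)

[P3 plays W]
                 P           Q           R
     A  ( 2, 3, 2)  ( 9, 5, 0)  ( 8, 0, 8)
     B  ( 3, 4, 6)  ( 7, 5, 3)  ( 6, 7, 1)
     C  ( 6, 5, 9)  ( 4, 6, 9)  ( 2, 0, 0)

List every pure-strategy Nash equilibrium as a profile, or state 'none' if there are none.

(A,P,X): not NE [P2→Q gives 8>0; P3→Z gives 10>9]
(A,P,Y): not NE [P1→C gives 9>3; P2→R gives 9>2; P3→Z gives 10>1]
(A,P,Z): NE
(A,P,W): not NE [P1→C gives 6>2; P2→Q gives 5>3; P3→Z gives 10>2]
(A,Q,X): NE
(A,Q,Y): not NE [P2→R gives 9>5; P3→X gives 10>9]
(A,Q,Z): not NE [P3→X gives 10>8]
(A,Q,W): not NE [P3→X gives 10>0]
(A,R,X): not NE [P1→C gives 9>8; P2→Q gives 8>4; P3→W gives 8>0]
(A,R,Y): not NE [P1→C gives 9>0; P3→W gives 8>1]
(A,R,Z): not NE [P2→Q gives 6>2; P3→W gives 8>1]
(A,R,W): not NE [P2→Q gives 5>0]
(B,P,X): not NE [P2→R gives 7>6; P3→Z gives 8>5]
(B,P,Y): not NE [P1→C gives 9>1; P2→Q gives 7>3; P3→Z gives 8>1]
(B,P,Z): not NE [P1→C gives 6>3; P2→Q gives 8>1]
(B,P,W): not NE [P1→C gives 6>3; P2→R gives 7>4; P3→Z gives 8>6]
(B,Q,X): not NE [P1→C gives 8>6; P2→R gives 7>2]
(B,Q,Y): not NE [P1→A gives 7>3; P3→X gives 6>2]
(B,Q,Z): not NE [P3→X gives 6>5]
(B,Q,W): not NE [P1→A gives 9>7; P2→R gives 7>5; P3→X gives 6>3]
(B,R,X): not NE [P1→C gives 9>5; P3→Z gives 7>5]
(B,R,Y): not NE [P1→C gives 9>0; P2→Q gives 7>4; P3→Z gives 7>5]
(B,R,Z): not NE [P1→A gives 7>6; P2→Q gives 8>5]
(B,R,W): not NE [P1→A gives 8>6; P3→Z gives 7>1]
(C,P,X): not NE [P1→B gives 9>0; P2→R gives 8>2; P3→W gives 9>6]
(C,P,Y): not NE [P3→W gives 9>4]
(C,P,Z): not NE [P2→Q gives 9>2; P3→W gives 9>8]
(C,P,W): not NE [P2→Q gives 6>5]
(C,Q,X): not NE [P2→R gives 8>7; P3→W gives 9>3]
(C,Q,Y): not NE [P1→A gives 7>2; P2→P gives 9>7; P3→W gives 9>1]
(C,Q,Z): not NE [P1→B gives 9>3; P3→W gives 9>8]
(C,Q,W): not NE [P1→A gives 9>4]
(C,R,X): not NE [P3→Z gives 9>3]
(C,R,Y): not NE [P2→P gives 9>4; P3→Z gives 9>0]
(C,R,Z): not NE [P1→A gives 7>1; P2→Q gives 9>8]
(C,R,W): not NE [P1→A gives 8>2; P2→Q gives 6>0; P3→Z gives 9>0]

NE set: (A,P,Z), (A,Q,X)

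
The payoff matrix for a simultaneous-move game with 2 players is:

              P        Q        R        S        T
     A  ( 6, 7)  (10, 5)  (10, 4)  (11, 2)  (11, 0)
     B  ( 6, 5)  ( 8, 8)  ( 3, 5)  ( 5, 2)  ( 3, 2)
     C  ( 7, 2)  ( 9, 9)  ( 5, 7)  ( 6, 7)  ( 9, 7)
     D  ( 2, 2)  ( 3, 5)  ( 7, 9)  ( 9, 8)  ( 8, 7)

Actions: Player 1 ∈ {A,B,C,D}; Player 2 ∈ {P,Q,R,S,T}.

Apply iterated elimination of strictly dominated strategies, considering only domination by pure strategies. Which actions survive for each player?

IESDS → P1:{A,C} P2:{P,Q}

P1 drop B (C beats it: P:7>6 Q:9>8 R:5>3 S:6>5 T:9>3)
P1 drop D (A beats it: P:6>2 Q:10>3 R:10>7 S:11>9 T:11>8)
P2 drop R (Q beats it: A:5>4 C:9>7)
P2 drop S (Q beats it: A:5>2 C:9>7)
P2 drop T (Q beats it: A:5>0 C:9>7)
P1→{A,C} P2→{P,Q}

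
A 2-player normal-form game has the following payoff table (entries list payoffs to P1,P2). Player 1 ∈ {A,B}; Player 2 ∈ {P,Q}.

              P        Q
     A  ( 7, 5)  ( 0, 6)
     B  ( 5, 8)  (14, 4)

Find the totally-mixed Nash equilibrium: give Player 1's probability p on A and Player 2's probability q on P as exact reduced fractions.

P1 indiff ⇒ q·7+(1-q)·0 = q·5+(1-q)·14 ⇒ q(2) = (1-q)(14) ⇒ q = 7/8
P2 indiff ⇒ p·5+(1-p)·8 = p·6+(1-p)·4 ⇒ p(-1) = (1-p)(-4) ⇒ p = 4/5

p=4/5, q=7/8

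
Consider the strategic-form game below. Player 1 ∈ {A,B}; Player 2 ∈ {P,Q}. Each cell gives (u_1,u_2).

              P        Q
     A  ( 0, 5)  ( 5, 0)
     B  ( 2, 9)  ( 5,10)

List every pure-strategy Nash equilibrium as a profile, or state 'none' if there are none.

(A,P): not NE [P1→B gives 2>0]
(A,Q): not NE [P2→P gives 5>0]
(B,P): not NE [P2→Q gives 10>9]
(B,Q): NE

NE set: (B,Q)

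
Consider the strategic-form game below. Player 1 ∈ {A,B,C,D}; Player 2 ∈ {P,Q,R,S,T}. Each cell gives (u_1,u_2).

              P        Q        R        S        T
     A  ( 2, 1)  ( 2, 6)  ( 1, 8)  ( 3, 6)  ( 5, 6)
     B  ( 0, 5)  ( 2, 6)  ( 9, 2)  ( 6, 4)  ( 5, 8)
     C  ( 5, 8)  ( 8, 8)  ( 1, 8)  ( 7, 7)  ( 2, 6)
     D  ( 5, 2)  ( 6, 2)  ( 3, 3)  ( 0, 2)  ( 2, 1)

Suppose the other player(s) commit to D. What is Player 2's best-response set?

P2 best: {R}

u_2(P vs D) = 2
u_2(Q vs D) = 2
u_2(R vs D) = 3
u_2(S vs D) = 2
u_2(T vs D) = 1
max payoff 3 at {R}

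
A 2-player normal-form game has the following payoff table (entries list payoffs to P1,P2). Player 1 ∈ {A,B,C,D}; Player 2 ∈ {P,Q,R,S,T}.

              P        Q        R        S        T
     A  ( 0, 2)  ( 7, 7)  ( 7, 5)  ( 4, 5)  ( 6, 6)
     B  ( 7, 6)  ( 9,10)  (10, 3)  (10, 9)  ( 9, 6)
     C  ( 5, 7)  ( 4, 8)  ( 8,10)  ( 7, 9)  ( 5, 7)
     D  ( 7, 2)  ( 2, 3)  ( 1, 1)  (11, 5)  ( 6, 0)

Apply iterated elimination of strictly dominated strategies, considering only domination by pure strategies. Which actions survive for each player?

Remaining: P1:{B,D} P2:{Q,S}

P1 drop A (B beats it: P:7>0 Q:9>7 R:10>7 S:10>4 T:9>6)
P1 drop C (B beats it: P:7>5 Q:9>4 R:10>8 S:10>7 T:9>5)
P2 drop P (Q beats it: B:10>6 D:3>2)
P2 drop R (Q beats it: B:10>3 D:3>1)
P2 drop T (Q beats it: B:10>6 D:3>0)
P1→{B,D} P2→{Q,S}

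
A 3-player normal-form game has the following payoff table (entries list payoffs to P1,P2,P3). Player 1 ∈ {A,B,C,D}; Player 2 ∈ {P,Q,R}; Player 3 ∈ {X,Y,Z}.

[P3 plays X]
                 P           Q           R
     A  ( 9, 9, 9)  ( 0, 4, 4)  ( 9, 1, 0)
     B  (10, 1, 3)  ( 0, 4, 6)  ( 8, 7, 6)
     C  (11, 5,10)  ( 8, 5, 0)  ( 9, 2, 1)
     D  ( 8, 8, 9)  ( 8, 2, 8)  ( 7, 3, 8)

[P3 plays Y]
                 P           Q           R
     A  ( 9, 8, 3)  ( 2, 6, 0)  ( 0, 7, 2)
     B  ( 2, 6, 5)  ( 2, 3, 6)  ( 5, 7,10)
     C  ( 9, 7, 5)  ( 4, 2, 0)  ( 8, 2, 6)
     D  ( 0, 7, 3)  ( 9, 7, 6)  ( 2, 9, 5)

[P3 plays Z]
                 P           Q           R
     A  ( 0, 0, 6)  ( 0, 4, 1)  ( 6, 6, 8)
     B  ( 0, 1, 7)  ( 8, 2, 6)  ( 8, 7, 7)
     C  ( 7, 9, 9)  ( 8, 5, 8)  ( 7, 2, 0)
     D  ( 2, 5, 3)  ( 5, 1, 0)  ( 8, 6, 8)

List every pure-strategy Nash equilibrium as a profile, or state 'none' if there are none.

NE set: (C,P,X), (D,R,Z)

(A,P,X): not NE [P1→C gives 11>9]
(A,P,Y): not NE [P3→X gives 9>3]
(A,P,Z): not NE [P1→C gives 7>0; P2→R gives 6>0; P3→X gives 9>6]
(A,Q,X): not NE [P1→D gives 8>0; P2→P gives 9>4]
(A,Q,Y): not NE [P1→D gives 9>2; P2→P gives 8>6; P3→X gives 4>0]
(A,Q,Z): not NE [P1→C gives 8>0; P2→R gives 6>4; P3→X gives 4>1]
(A,R,X): not NE [P2→P gives 9>1; P3→Z gives 8>0]
(A,R,Y): not NE [P1→C gives 8>0; P2→P gives 8>7; P3→Z gives 8>2]
(A,R,Z): not NE [P1→D gives 8>6]
(B,P,X): not NE [P1→C gives 11>10; P2→R gives 7>1; P3→Z gives 7>3]
(B,P,Y): not NE [P1→C gives 9>2; P2→R gives 7>6; P3→Z gives 7>5]
(B,P,Z): not NE [P1→C gives 7>0; P2→R gives 7>1]
(B,Q,X): not NE [P1→D gives 8>0; P2→R gives 7>4]
(B,Q,Y): not NE [P1→D gives 9>2; P2→R gives 7>3]
(B,Q,Z): not NE [P2→R gives 7>2]
(B,R,X): not NE [P1→C gives 9>8; P3→Y gives 10>6]
(B,R,Y): not NE [P1→C gives 8>5]
(B,R,Z): not NE [P3→Y gives 10>7]
(C,P,X): NE
(C,P,Y): not NE [P3→X gives 10>5]
(C,P,Z): not NE [P3→X gives 10>9]
(C,Q,X): not NE [P3→Z gives 8>0]
(C,Q,Y): not NE [P1→D gives 9>4; P2→P gives 7>2; P3→Z gives 8>0]
(C,Q,Z): not NE [P2→P gives 9>5]
(C,R,X): not NE [P2→Q gives 5>2; P3→Y gives 6>1]
(C,R,Y): not NE [P2→P gives 7>2]
(C,R,Z): not NE [P1→D gives 8>7; P2→P gives 9>2; P3→Y gives 6>0]
(D,P,X): not NE [P1→C gives 11>8]
(D,P,Y): not NE [P1→C gives 9>0; P2→R gives 9>7; P3→X gives 9>3]
(D,P,Z): not NE [P1→C gives 7>2; P2→R gives 6>5; P3→X gives 9>3]
(D,Q,X): not NE [P2→P gives 8>2]
(D,Q,Y): not NE [P2→R gives 9>7; P3→X gives 8>6]
(D,Q,Z): not NE [P1→C gives 8>5; P2→R gives 6>1; P3→X gives 8>0]
(D,R,X): not NE [P1→C gives 9>7; P2→P gives 8>3]
(D,R,Y): not NE [P1→C gives 8>2; P3→Z gives 8>5]
(D,R,Z): NE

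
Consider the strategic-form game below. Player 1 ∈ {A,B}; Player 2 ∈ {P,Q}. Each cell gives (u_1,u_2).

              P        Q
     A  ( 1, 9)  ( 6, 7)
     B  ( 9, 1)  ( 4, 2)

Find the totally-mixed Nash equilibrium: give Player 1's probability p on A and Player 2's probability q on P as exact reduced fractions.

P1 mixes 1/3 on A; P2 mixes 1/5 on P

P1 indiff ⇒ q·1+(1-q)·6 = q·9+(1-q)·4 ⇒ q(-8) = (1-q)(-2) ⇒ q = 1/5
P2 indiff ⇒ p·9+(1-p)·1 = p·7+(1-p)·2 ⇒ p(2) = (1-p)(1) ⇒ p = 1/3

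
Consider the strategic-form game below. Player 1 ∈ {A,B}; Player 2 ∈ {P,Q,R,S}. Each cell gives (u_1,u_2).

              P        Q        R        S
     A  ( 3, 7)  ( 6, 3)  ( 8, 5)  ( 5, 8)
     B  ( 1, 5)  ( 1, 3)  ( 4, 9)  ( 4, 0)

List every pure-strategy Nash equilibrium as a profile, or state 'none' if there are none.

PSNE = {(A,S)}

(A,P): not NE [P2→S gives 8>7]
(A,Q): not NE [P2→S gives 8>3]
(A,R): not NE [P2→S gives 8>5]
(A,S): NE
(B,P): not NE [P1→A gives 3>1; P2→R gives 9>5]
(B,Q): not NE [P1→A gives 6>1; P2→R gives 9>3]
(B,R): not NE [P1→A gives 8>4]
(B,S): not NE [P1→A gives 5>4; P2→R gives 9>0]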